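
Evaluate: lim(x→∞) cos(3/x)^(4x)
This is an exponential indeterminate form.

For exponential indeterminate forms, take the natural log:
  Let L = lim(x→∞) cos(3/x)^(4x)
  Then ln(L) = lim(x→∞) [exponent × ln(base)]
  Evaluate using L'Hôpital or standard limits, then exponentiate.
  L = 1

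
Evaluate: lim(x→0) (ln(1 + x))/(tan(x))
This is a 0/0 indeterminate form.

Apply L'Hôpital's rule: differentiate numerator and denominator separately.
  f(x) = ln(x + 1)   ⇒   f'(x) = 1/(x + 1)
  g(x) = tan(x)   ⇒   g'(x) = tan(x)^2 + 1
  lim(x→0) f'(x)/g'(x) = lim(x→0) (1/(x + 1))/(tan(x)^2 + 1)
  = 1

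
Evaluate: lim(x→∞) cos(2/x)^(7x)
This is an exponential indeterminate form.

For exponential indeterminate forms, take the natural log:
  Let L = lim(x→∞) cos(2/x)^(7x)
  Then ln(L) = lim(x→∞) [exponent × ln(base)]
  Evaluate using L'Hôpital or standard limits, then exponentiate.
  L = 1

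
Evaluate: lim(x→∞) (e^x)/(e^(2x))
This is an ∞/∞ indeterminate form.

Apply L'Hôpital's rule: differentiate numerator and denominator separately.
  f(x) = e^(x)   ⇒   f'(x) = e^(x)
  g(x) = e^(2·x)   ⇒   g'(x) = 2·e^(2·x)
  lim(x→∞) f'(x)/g'(x) = lim(x→∞) (e^(x))/(2·e^(2·x))
  = 0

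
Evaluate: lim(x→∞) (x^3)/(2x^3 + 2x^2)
This is an ∞/∞ indeterminate form.

Apply L'Hôpital's rule: differentiate numerator and denominator separately.
  f(x) = x^3   ⇒   f'(x) = 3·x^2
  g(x) = 2·x^3 + 2·x^2   ⇒   g'(x) = 6·x^2 + 4·x
  lim(x→∞) f'(x)/g'(x) = lim(x→∞) (3·x^2)/(6·x^2 + 4·x)
  = 1/2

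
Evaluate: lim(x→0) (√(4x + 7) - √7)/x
This is a standard limit.

Factor or rationalize the expression:
  lim(x→0) (√(4x + 7) - √7)/x = 2·sqrt(7)/7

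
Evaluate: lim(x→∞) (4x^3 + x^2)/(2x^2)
This is an ∞/∞ indeterminate form.

Apply L'Hôpital's rule: differentiate numerator and denominator separately.
  f(x) = 4·x^3 + x^2   ⇒   f'(x) = 12·x^2 + 2·x
  g(x) = 2·x^2   ⇒   g'(x) = 4·x
  lim(x→∞) f'(x)/g'(x) = lim(x→∞) (12·x^2 + 2·x)/(4·x)
  = ∞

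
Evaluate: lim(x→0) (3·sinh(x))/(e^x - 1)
This is a 0/0 indeterminate form.

Apply L'Hôpital's rule: differentiate numerator and denominator separately.
  f(x) = 3·sinh(x)   ⇒   f'(x) = 3·cosh(x)
  g(x) = e^(x) - 1   ⇒   g'(x) = e^(x)
  lim(x→0) f'(x)/g'(x) = lim(x→0) (3·cosh(x))/(e^(x))
  = 3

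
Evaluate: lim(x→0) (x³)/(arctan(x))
This is a 0/0 indeterminate form.

Apply L'Hôpital's rule: differentiate numerator and denominator separately.
  f(x) = x^3   ⇒   f'(x) = 3·x^2
  g(x) = atan(x)   ⇒   g'(x) = 1/(x^2 + 1)
  lim(x→0) f'(x)/g'(x) = lim(x→0) (3·x^2)/(1/(x^2 + 1))
  = 0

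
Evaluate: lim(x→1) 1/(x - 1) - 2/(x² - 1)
This is an ∞-∞ indeterminate form.

Combine fractions or rationalize to convert ∞-∞ to 0/0 form:
  lim(x→1) 1/(x - 1) - 2/(x² - 1) = 1/2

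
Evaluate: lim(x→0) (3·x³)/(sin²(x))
This is a 0/0 indeterminate form.

Apply L'Hôpital's rule: differentiate numerator and denominator separately.
  f(x) = 3·x^3   ⇒   f'(x) = 9·x^2
  g(x) = sin(x)^2   ⇒   g'(x) = 2·sin(x)·cos(x)
  lim(x→0) f'(x)/g'(x) = lim(x→0) (9·x^2)/(2·sin(x)·cos(x))
  = 0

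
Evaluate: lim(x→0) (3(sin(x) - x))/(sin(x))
This is a 0/0 indeterminate form.

Apply L'Hôpital's rule: differentiate numerator and denominator separately.
  f(x) = -3·x + 3·sin(x)   ⇒   f'(x) = 3·cos(x) - 3
  g(x) = sin(x)   ⇒   g'(x) = cos(x)
  lim(x→0) f'(x)/g'(x) = lim(x→0) (3·cos(x) - 3)/(cos(x))
  = 0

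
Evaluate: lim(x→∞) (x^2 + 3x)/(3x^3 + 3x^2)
This is an ∞/∞ indeterminate form.

Apply L'Hôpital's rule: differentiate numerator and denominator separately.
  f(x) = x^2 + 3·x   ⇒   f'(x) = 2·x + 3
  g(x) = 3·x^3 + 3·x^2   ⇒   g'(x) = 9·x^2 + 6·x
  lim(x→∞) f'(x)/g'(x) = lim(x→∞) (2·x + 3)/(9·x^2 + 6·x)
  = 0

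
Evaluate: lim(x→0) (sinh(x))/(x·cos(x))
This is a 0/0 indeterminate form.

Apply L'Hôpital's rule: differentiate numerator and denominator separately.
  f(x) = sinh(x)   ⇒   f'(x) = cosh(x)
  g(x) = x·cos(x)   ⇒   g'(x) = -x·sin(x) + cos(x)
  lim(x→0) f'(x)/g'(x) = lim(x→0) (cosh(x))/(-x·sin(x) + cos(x))
  = 1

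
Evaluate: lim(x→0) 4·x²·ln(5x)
This is a 0·∞ indeterminate form.

Rewrite 0·∞ as a quotient (0/0 or ∞/∞ form), then apply L'Hôpital's rule:
  lim(x→0) 4·x²·ln(5x) = 0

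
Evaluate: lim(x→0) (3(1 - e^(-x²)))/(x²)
This is a 0/0 indeterminate form.

Apply L'Hôpital's rule: differentiate numerator and denominator separately.
  f(x) = 3 - 3·e^(-x^2)   ⇒   f'(x) = 6·x·e^(-x^2)
  g(x) = x^2   ⇒   g'(x) = 2·x
  lim(x→0) f'(x)/g'(x) = lim(x→0) (6·x·e^(-x^2))/(2·x)
  = 3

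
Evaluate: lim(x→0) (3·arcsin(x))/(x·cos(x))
This is a 0/0 indeterminate form.

Apply L'Hôpital's rule: differentiate numerator and denominator separately.
  f(x) = 3·asin(x)   ⇒   f'(x) = 3/sqrt(1 - x^2)
  g(x) = x·cos(x)   ⇒   g'(x) = -x·sin(x) + cos(x)
  lim(x→0) f'(x)/g'(x) = lim(x→0) (3/sqrt(1 - x^2))/(-x·sin(x) + cos(x))
  = 3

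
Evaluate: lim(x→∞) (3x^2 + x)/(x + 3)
This is an ∞/∞ indeterminate form.

Apply L'Hôpital's rule: differentiate numerator and denominator separately.
  f(x) = 3·x^2 + x   ⇒   f'(x) = 6·x + 1
  g(x) = x + 3   ⇒   g'(x) = 1
  lim(x→∞) f'(x)/g'(x) = lim(x→∞) (6·x + 1)/(1)
  = ∞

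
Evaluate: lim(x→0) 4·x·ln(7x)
This is a 0·∞ indeterminate form.

Rewrite 0·∞ as a quotient (0/0 or ∞/∞ form), then apply L'Hôpital's rule:
  lim(x→0) 4·x·ln(7x) = 0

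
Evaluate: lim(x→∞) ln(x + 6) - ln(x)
This is an ∞-∞ indeterminate form.

Combine fractions or rationalize to convert ∞-∞ to 0/0 form:
  lim(x→∞) ln(x + 6) - ln(x) = 0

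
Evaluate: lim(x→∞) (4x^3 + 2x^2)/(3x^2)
This is an ∞/∞ indeterminate form.

Apply L'Hôpital's rule: differentiate numerator and denominator separately.
  f(x) = 4·x^3 + 2·x^2   ⇒   f'(x) = 12·x^2 + 4·x
  g(x) = 3·x^2   ⇒   g'(x) = 6·x
  lim(x→∞) f'(x)/g'(x) = lim(x→∞) (12·x^2 + 4·x)/(6·x)
  = ∞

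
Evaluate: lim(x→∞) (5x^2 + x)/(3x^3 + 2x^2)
This is an ∞/∞ indeterminate form.

Apply L'Hôpital's rule: differentiate numerator and denominator separately.
  f(x) = 5·x^2 + x   ⇒   f'(x) = 10·x + 1
  g(x) = 3·x^3 + 2·x^2   ⇒   g'(x) = 9·x^2 + 4·x
  lim(x→∞) f'(x)/g'(x) = lim(x→∞) (10·x + 1)/(9·x^2 + 4·x)
  = 0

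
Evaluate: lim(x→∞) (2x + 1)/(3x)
This is an ∞/∞ indeterminate form.

Apply L'Hôpital's rule: differentiate numerator and denominator separately.
  f(x) = 2·x + 1   ⇒   f'(x) = 2
  g(x) = 3·x   ⇒   g'(x) = 3
  lim(x→∞) f'(x)/g'(x) = lim(x→∞) (2)/(3)
  = 2/3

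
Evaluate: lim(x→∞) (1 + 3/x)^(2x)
This is an exponential indeterminate form.

For exponential indeterminate forms, take the natural log:
  Let L = lim(x→∞) (1 + 3/x)^(2x)
  Then ln(L) = lim(x→∞) [exponent × ln(base)]
  Evaluate using L'Hôpital or standard limits, then exponentiate.
  L = e^(6)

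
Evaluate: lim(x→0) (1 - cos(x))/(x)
This is a 0/0 indeterminate form.

Apply L'Hôpital's rule: differentiate numerator and denominator separately.
  f(x) = 1 - cos(x)   ⇒   f'(x) = sin(x)
  g(x) = x   ⇒   g'(x) = 1
  lim(x→0) f'(x)/g'(x) = lim(x→0) (sin(x))/(1)
  = 0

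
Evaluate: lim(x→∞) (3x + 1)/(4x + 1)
This is an ∞/∞ indeterminate form.

Apply L'Hôpital's rule: differentiate numerator and denominator separately.
  f(x) = 3·x + 1   ⇒   f'(x) = 3
  g(x) = 4·x + 1   ⇒   g'(x) = 4
  lim(x→∞) f'(x)/g'(x) = lim(x→∞) (3)/(4)
  = 3/4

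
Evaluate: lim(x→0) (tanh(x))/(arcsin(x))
This is a 0/0 indeterminate form.

Apply L'Hôpital's rule: differentiate numerator and denominator separately.
  f(x) = tanh(x)   ⇒   f'(x) = 1 - tanh(x)^2
  g(x) = asin(x)   ⇒   g'(x) = 1/sqrt(1 - x^2)
  lim(x→0) f'(x)/g'(x) = lim(x→0) (1 - tanh(x)^2)/(1/sqrt(1 - x^2))
  = 1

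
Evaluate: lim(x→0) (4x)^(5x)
This is an exponential indeterminate form.

For exponential indeterminate forms, take the natural log:
  Let L = lim(x→0) (4x)^(5x)
  Then ln(L) = lim(x→0) [exponent × ln(base)]
  Evaluate using L'Hôpital or standard limits, then exponentiate.
  L = 1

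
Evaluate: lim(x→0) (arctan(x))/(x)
This is a 0/0 indeterminate form.

Apply L'Hôpital's rule: differentiate numerator and denominator separately.
  f(x) = atan(x)   ⇒   f'(x) = 1/(x^2 + 1)
  g(x) = x   ⇒   g'(x) = 1
  lim(x→0) f'(x)/g'(x) = lim(x→0) (1/(x^2 + 1))/(1)
  = 1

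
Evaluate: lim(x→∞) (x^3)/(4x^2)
This is an ∞/∞ indeterminate form.

Apply L'Hôpital's rule: differentiate numerator and denominator separately.
  f(x) = x^3   ⇒   f'(x) = 3·x^2
  g(x) = 4·x^2   ⇒   g'(x) = 8·x
  lim(x→∞) f'(x)/g'(x) = lim(x→∞) (3·x^2)/(8·x)
  = ∞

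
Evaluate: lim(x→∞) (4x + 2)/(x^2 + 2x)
This is an ∞/∞ indeterminate form.

Apply L'Hôpital's rule: differentiate numerator and denominator separately.
  f(x) = 4·x + 2   ⇒   f'(x) = 4
  g(x) = x^2 + 2·x   ⇒   g'(x) = 2·x + 2
  lim(x→∞) f'(x)/g'(x) = lim(x→∞) (4)/(2·x + 2)
  = 0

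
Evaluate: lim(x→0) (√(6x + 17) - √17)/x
This is a standard limit.

Factor or rationalize the expression:
  lim(x→0) (√(6x + 17) - √17)/x = 3·sqrt(17)/17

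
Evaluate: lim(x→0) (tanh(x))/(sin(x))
This is a 0/0 indeterminate form.

Apply L'Hôpital's rule: differentiate numerator and denominator separately.
  f(x) = tanh(x)   ⇒   f'(x) = 1 - tanh(x)^2
  g(x) = sin(x)   ⇒   g'(x) = cos(x)
  lim(x→0) f'(x)/g'(x) = lim(x→0) (1 - tanh(x)^2)/(cos(x))
  = 1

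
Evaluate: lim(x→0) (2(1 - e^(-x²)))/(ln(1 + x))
This is a 0/0 indeterminate form.

Apply L'Hôpital's rule: differentiate numerator and denominator separately.
  f(x) = 2 - 2·e^(-x^2)   ⇒   f'(x) = 4·x·e^(-x^2)
  g(x) = ln(x + 1)   ⇒   g'(x) = 1/(x + 1)
  lim(x→0) f'(x)/g'(x) = lim(x→0) (4·x·e^(-x^2))/(1/(x + 1))
  = 0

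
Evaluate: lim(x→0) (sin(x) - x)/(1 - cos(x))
This is a 0/0 indeterminate form.

Apply L'Hôpital's rule: differentiate numerator and denominator separately.
  f(x) = -x + sin(x)   ⇒   f'(x) = cos(x) - 1
  g(x) = 1 - cos(x)   ⇒   g'(x) = sin(x)
  lim(x→0) f'(x)/g'(x) = lim(x→0) (cos(x) - 1)/(sin(x))
  = 0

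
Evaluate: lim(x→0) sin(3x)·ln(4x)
This is a 0·∞ indeterminate form.

Rewrite 0·∞ as a quotient (0/0 or ∞/∞ form), then apply L'Hôpital's rule:
  lim(x→0) sin(3x)·ln(4x) = 0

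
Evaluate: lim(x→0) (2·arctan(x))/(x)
This is a 0/0 indeterminate form.

Apply L'Hôpital's rule: differentiate numerator and denominator separately.
  f(x) = 2·atan(x)   ⇒   f'(x) = 2/(x^2 + 1)
  g(x) = x   ⇒   g'(x) = 1
  lim(x→0) f'(x)/g'(x) = lim(x→0) (2/(x^2 + 1))/(1)
  = 2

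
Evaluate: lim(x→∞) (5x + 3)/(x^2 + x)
This is an ∞/∞ indeterminate form.

Apply L'Hôpital's rule: differentiate numerator and denominator separately.
  f(x) = 5·x + 3   ⇒   f'(x) = 5
  g(x) = x^2 + x   ⇒   g'(x) = 2·x + 1
  lim(x→∞) f'(x)/g'(x) = lim(x→∞) (5)/(2·x + 1)
  = 0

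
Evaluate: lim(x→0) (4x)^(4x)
This is an exponential indeterminate form.

For exponential indeterminate forms, take the natural log:
  Let L = lim(x→0) (4x)^(4x)
  Then ln(L) = lim(x→0) [exponent × ln(base)]
  Evaluate using L'Hôpital or standard limits, then exponentiate.
  L = 1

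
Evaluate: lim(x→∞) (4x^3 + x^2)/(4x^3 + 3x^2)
This is an ∞/∞ indeterminate form.

Apply L'Hôpital's rule: differentiate numerator and denominator separately.
  f(x) = 4·x^3 + x^2   ⇒   f'(x) = 12·x^2 + 2·x
  g(x) = 4·x^3 + 3·x^2   ⇒   g'(x) = 12·x^2 + 6·x
  lim(x→∞) f'(x)/g'(x) = lim(x→∞) (12·x^2 + 2·x)/(12·x^2 + 6·x)
  = 1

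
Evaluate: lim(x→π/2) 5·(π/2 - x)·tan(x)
This is a 0·∞ indeterminate form.

Rewrite 0·∞ as a quotient (0/0 or ∞/∞ form), then apply L'Hôpital's rule:
  lim(x→π/2) 5·(π/2 - x)·tan(x) = 5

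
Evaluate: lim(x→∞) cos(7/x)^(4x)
This is an exponential indeterminate form.

For exponential indeterminate forms, take the natural log:
  Let L = lim(x→∞) cos(7/x)^(4x)
  Then ln(L) = lim(x→∞) [exponent × ln(base)]
  Evaluate using L'Hôpital or standard limits, then exponentiate.
  L = 1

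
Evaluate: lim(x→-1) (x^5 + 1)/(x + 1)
This is a standard limit.

Factor or rationalize the expression:
  lim(x→-1) (x^5 + 1)/(x + 1) = 5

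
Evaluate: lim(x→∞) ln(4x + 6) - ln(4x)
This is an ∞-∞ indeterminate form.

Combine fractions or rationalize to convert ∞-∞ to 0/0 form:
  lim(x→∞) ln(4x + 6) - ln(4x) = 0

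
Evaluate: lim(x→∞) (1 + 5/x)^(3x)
This is an exponential indeterminate form.

For exponential indeterminate forms, take the natural log:
  Let L = lim(x→∞) (1 + 5/x)^(3x)
  Then ln(L) = lim(x→∞) [exponent × ln(base)]
  Evaluate using L'Hôpital or standard limits, then exponentiate.
  L = e^(15)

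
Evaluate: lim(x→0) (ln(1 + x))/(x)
This is a 0/0 indeterminate form.

Apply L'Hôpital's rule: differentiate numerator and denominator separately.
  f(x) = ln(x + 1)   ⇒   f'(x) = 1/(x + 1)
  g(x) = x   ⇒   g'(x) = 1
  lim(x→0) f'(x)/g'(x) = lim(x→0) (1/(x + 1))/(1)
  = 1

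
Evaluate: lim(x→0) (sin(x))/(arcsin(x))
This is a 0/0 indeterminate form.

Apply L'Hôpital's rule: differentiate numerator and denominator separately.
  f(x) = sin(x)   ⇒   f'(x) = cos(x)
  g(x) = asin(x)   ⇒   g'(x) = 1/sqrt(1 - x^2)
  lim(x→0) f'(x)/g'(x) = lim(x→0) (cos(x))/(1/sqrt(1 - x^2))
  = 1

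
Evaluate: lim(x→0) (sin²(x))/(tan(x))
This is a 0/0 indeterminate form.

Apply L'Hôpital's rule: differentiate numerator and denominator separately.
  f(x) = sin(x)^2   ⇒   f'(x) = 2·sin(x)·cos(x)
  g(x) = tan(x)   ⇒   g'(x) = tan(x)^2 + 1
  lim(x→0) f'(x)/g'(x) = lim(x→0) (2·sin(x)·cos(x))/(tan(x)^2 + 1)
  = 0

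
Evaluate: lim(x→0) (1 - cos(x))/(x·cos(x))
This is a 0/0 indeterminate form.

Apply L'Hôpital's rule: differentiate numerator and denominator separately.
  f(x) = 1 - cos(x)   ⇒   f'(x) = sin(x)
  g(x) = x·cos(x)   ⇒   g'(x) = -x·sin(x) + cos(x)
  lim(x→0) f'(x)/g'(x) = lim(x→0) (sin(x))/(-x·sin(x) + cos(x))
  = 0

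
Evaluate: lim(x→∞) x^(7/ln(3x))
This is an exponential indeterminate form.

For exponential indeterminate forms, take the natural log:
  Let L = lim(x→∞) x^(7/ln(3x))
  Then ln(L) = lim(x→∞) [exponent × ln(base)]
  Evaluate using L'Hôpital or standard limits, then exponentiate.
  L = e^(7)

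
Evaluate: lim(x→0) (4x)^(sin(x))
This is an exponential indeterminate form.

For exponential indeterminate forms, take the natural log:
  Let L = lim(x→0) (4x)^(sin(x))
  Then ln(L) = lim(x→0) [exponent × ln(base)]
  Evaluate using L'Hôpital or standard limits, then exponentiate.
  L = 1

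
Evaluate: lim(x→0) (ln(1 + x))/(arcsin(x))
This is a 0/0 indeterminate form.

Apply L'Hôpital's rule: differentiate numerator and denominator separately.
  f(x) = ln(x + 1)   ⇒   f'(x) = 1/(x + 1)
  g(x) = asin(x)   ⇒   g'(x) = 1/sqrt(1 - x^2)
  lim(x→0) f'(x)/g'(x) = lim(x→0) (1/(x + 1))/(1/sqrt(1 - x^2))
  = 1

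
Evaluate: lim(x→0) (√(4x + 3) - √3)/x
This is a standard limit.

Factor or rationalize the expression:
  lim(x→0) (√(4x + 3) - √3)/x = 2·sqrt(3)/3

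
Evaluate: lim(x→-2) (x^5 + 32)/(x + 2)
This is a standard limit.

Factor or rationalize the expression:
  lim(x→-2) (x^5 + 32)/(x + 2) = 80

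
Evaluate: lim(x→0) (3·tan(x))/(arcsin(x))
This is a 0/0 indeterminate form.

Apply L'Hôpital's rule: differentiate numerator and denominator separately.
  f(x) = 3·tan(x)   ⇒   f'(x) = 3·tan(x)^2 + 3
  g(x) = asin(x)   ⇒   g'(x) = 1/sqrt(1 - x^2)
  lim(x→0) f'(x)/g'(x) = lim(x→0) (3·tan(x)^2 + 3)/(1/sqrt(1 - x^2))
  = 3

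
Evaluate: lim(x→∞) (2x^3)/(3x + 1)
This is an ∞/∞ indeterminate form.

Apply L'Hôpital's rule: differentiate numerator and denominator separately.
  f(x) = 2·x^3   ⇒   f'(x) = 6·x^2
  g(x) = 3·x + 1   ⇒   g'(x) = 3
  lim(x→∞) f'(x)/g'(x) = lim(x→∞) (6·x^2)/(3)
  = ∞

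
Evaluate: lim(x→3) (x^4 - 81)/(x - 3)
This is a standard limit.

Factor or rationalize the expression:
  lim(x→3) (x^4 - 81)/(x - 3) = 108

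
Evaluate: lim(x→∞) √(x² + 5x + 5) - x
This is an ∞-∞ indeterminate form.

Combine fractions or rationalize to convert ∞-∞ to 0/0 form:
  lim(x→∞) √(x² + 5x + 5) - x = 5/2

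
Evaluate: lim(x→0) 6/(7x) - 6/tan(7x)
This is an ∞-∞ indeterminate form.

Combine fractions or rationalize to convert ∞-∞ to 0/0 form:
  lim(x→0) 6/(7x) - 6/tan(7x) = 0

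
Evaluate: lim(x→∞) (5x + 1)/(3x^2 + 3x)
This is an ∞/∞ indeterminate form.

Apply L'Hôpital's rule: differentiate numerator and denominator separately.
  f(x) = 5·x + 1   ⇒   f'(x) = 5
  g(x) = 3·x^2 + 3·x   ⇒   g'(x) = 6·x + 3
  lim(x→∞) f'(x)/g'(x) = lim(x→∞) (5)/(6·x + 3)
  = 0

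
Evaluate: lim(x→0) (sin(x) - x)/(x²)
This is a 0/0 indeterminate form.

Apply L'Hôpital's rule: differentiate numerator and denominator separately.
  f(x) = -x + sin(x)   ⇒   f'(x) = cos(x) - 1
  g(x) = x^2   ⇒   g'(x) = 2·x
  lim(x→0) f'(x)/g'(x) = lim(x→0) (cos(x) - 1)/(2·x)
  = 0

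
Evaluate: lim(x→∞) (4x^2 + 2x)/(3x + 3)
This is an ∞/∞ indeterminate form.

Apply L'Hôpital's rule: differentiate numerator and denominator separately.
  f(x) = 4·x^2 + 2·x   ⇒   f'(x) = 8·x + 2
  g(x) = 3·x + 3   ⇒   g'(x) = 3
  lim(x→∞) f'(x)/g'(x) = lim(x→∞) (8·x + 2)/(3)
  = ∞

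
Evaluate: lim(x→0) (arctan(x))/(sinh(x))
This is a 0/0 indeterminate form.

Apply L'Hôpital's rule: differentiate numerator and denominator separately.
  f(x) = atan(x)   ⇒   f'(x) = 1/(x^2 + 1)
  g(x) = sinh(x)   ⇒   g'(x) = cosh(x)
  lim(x→0) f'(x)/g'(x) = lim(x→0) (1/(x^2 + 1))/(cosh(x))
  = 1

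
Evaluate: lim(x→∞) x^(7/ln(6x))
This is an exponential indeterminate form.

For exponential indeterminate forms, take the natural log:
  Let L = lim(x→∞) x^(7/ln(6x))
  Then ln(L) = lim(x→∞) [exponent × ln(base)]
  Evaluate using L'Hôpital or standard limits, then exponentiate.
  L = e^(7)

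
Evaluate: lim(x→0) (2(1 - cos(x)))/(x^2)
This is a 0/0 indeterminate form.

Apply L'Hôpital's rule: differentiate numerator and denominator separately.
  f(x) = 2 - 2·cos(x)   ⇒   f'(x) = 2·sin(x)
  g(x) = x^2   ⇒   g'(x) = 2·x
  lim(x→0) f'(x)/g'(x) = lim(x→0) (2·sin(x))/(2·x)
  = 1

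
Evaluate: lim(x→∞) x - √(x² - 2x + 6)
This is an ∞-∞ indeterminate form.

Combine fractions or rationalize to convert ∞-∞ to 0/0 form:
  lim(x→∞) x - √(x² - 2x + 6) = 1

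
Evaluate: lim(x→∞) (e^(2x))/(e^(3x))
This is an ∞/∞ indeterminate form.

Apply L'Hôpital's rule: differentiate numerator and denominator separately.
  f(x) = e^(2·x)   ⇒   f'(x) = 2·e^(2·x)
  g(x) = e^(3·x)   ⇒   g'(x) = 3·e^(3·x)
  lim(x→∞) f'(x)/g'(x) = lim(x→∞) (2·e^(2·x))/(3·e^(3·x))
  = 0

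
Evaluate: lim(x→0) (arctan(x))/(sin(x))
This is a 0/0 indeterminate form.

Apply L'Hôpital's rule: differentiate numerator and denominator separately.
  f(x) = atan(x)   ⇒   f'(x) = 1/(x^2 + 1)
  g(x) = sin(x)   ⇒   g'(x) = cos(x)
  lim(x→0) f'(x)/g'(x) = lim(x→0) (1/(x^2 + 1))/(cos(x))
  = 1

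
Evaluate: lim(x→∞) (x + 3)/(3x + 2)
This is an ∞/∞ indeterminate form.

Apply L'Hôpital's rule: differentiate numerator and denominator separately.
  f(x) = x + 3   ⇒   f'(x) = 1
  g(x) = 3·x + 2   ⇒   g'(x) = 3
  lim(x→∞) f'(x)/g'(x) = lim(x→∞) (1)/(3)
  = 1/3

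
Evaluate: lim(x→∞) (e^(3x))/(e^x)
This is an ∞/∞ indeterminate form.

Apply L'Hôpital's rule: differentiate numerator and denominator separately.
  f(x) = e^(3·x)   ⇒   f'(x) = 3·e^(3·x)
  g(x) = e^(x)   ⇒   g'(x) = e^(x)
  lim(x→∞) f'(x)/g'(x) = lim(x→∞) (3·e^(3·x))/(e^(x))
  = ∞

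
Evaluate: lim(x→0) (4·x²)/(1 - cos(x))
This is a 0/0 indeterminate form.

Apply L'Hôpital's rule: differentiate numerator and denominator separately.
  f(x) = 4·x^2   ⇒   f'(x) = 8·x
  g(x) = 1 - cos(x)   ⇒   g'(x) = sin(x)
  lim(x→0) f'(x)/g'(x) = lim(x→0) (8·x)/(sin(x))
  = 8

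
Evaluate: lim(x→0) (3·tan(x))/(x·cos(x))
This is a 0/0 indeterminate form.

Apply L'Hôpital's rule: differentiate numerator and denominator separately.
  f(x) = 3·tan(x)   ⇒   f'(x) = 3·tan(x)^2 + 3
  g(x) = x·cos(x)   ⇒   g'(x) = -x·sin(x) + cos(x)
  lim(x→0) f'(x)/g'(x) = lim(x→0) (3·tan(x)^2 + 3)/(-x·sin(x) + cos(x))
  = 3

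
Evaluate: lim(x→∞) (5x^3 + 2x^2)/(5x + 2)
This is an ∞/∞ indeterminate form.

Apply L'Hôpital's rule: differentiate numerator and denominator separately.
  f(x) = 5·x^3 + 2·x^2   ⇒   f'(x) = 15·x^2 + 4·x
  g(x) = 5·x + 2   ⇒   g'(x) = 5
  lim(x→∞) f'(x)/g'(x) = lim(x→∞) (15·x^2 + 4·x)/(5)
  = ∞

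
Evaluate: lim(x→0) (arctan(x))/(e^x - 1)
This is a 0/0 indeterminate form.

Apply L'Hôpital's rule: differentiate numerator and denominator separately.
  f(x) = atan(x)   ⇒   f'(x) = 1/(x^2 + 1)
  g(x) = e^(x) - 1   ⇒   g'(x) = e^(x)
  lim(x→0) f'(x)/g'(x) = lim(x→0) (1/(x^2 + 1))/(e^(x))
  = 1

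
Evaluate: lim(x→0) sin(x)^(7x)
This is an exponential indeterminate form.

For exponential indeterminate forms, take the natural log:
  Let L = lim(x→0) sin(x)^(7x)
  Then ln(L) = lim(x→0) [exponent × ln(base)]
  Evaluate using L'Hôpital or standard limits, then exponentiate.
  L = 1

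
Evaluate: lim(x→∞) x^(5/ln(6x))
This is an exponential indeterminate form.

For exponential indeterminate forms, take the natural log:
  Let L = lim(x→∞) x^(5/ln(6x))
  Then ln(L) = lim(x→∞) [exponent × ln(base)]
  Evaluate using L'Hôpital or standard limits, then exponentiate.
  L = e^(5)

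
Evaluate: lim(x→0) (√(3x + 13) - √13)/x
This is a standard limit.

Factor or rationalize the expression:
  lim(x→0) (√(3x + 13) - √13)/x = 3·sqrt(13)/26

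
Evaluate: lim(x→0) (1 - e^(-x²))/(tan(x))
This is a 0/0 indeterminate form.

Apply L'Hôpital's rule: differentiate numerator and denominator separately.
  f(x) = 1 - e^(-x^2)   ⇒   f'(x) = 2·x·e^(-x^2)
  g(x) = tan(x)   ⇒   g'(x) = tan(x)^2 + 1
  lim(x→0) f'(x)/g'(x) = lim(x→0) (2·x·e^(-x^2))/(tan(x)^2 + 1)
  = 0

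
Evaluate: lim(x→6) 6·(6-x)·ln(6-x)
This is a 0·∞ indeterminate form.

Rewrite 0·∞ as a quotient (0/0 or ∞/∞ form), then apply L'Hôpital's rule:
  lim(x→6) 6·(6-x)·ln(6-x) = 0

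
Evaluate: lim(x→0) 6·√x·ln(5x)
This is a 0·∞ indeterminate form.

Rewrite 0·∞ as a quotient (0/0 or ∞/∞ form), then apply L'Hôpital's rule:
  lim(x→0) 6·√x·ln(5x) = 0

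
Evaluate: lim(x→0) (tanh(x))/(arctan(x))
This is a 0/0 indeterminate form.

Apply L'Hôpital's rule: differentiate numerator and denominator separately.
  f(x) = tanh(x)   ⇒   f'(x) = 1 - tanh(x)^2
  g(x) = atan(x)   ⇒   g'(x) = 1/(x^2 + 1)
  lim(x→0) f'(x)/g'(x) = lim(x→0) (1 - tanh(x)^2)/(1/(x^2 + 1))
  = 1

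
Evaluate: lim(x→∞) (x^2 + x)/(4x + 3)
This is an ∞/∞ indeterminate form.

Apply L'Hôpital's rule: differentiate numerator and denominator separately.
  f(x) = x^2 + x   ⇒   f'(x) = 2·x + 1
  g(x) = 4·x + 3   ⇒   g'(x) = 4
  lim(x→∞) f'(x)/g'(x) = lim(x→∞) (2·x + 1)/(4)
  = ∞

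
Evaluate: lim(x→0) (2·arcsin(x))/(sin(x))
This is a 0/0 indeterminate form.

Apply L'Hôpital's rule: differentiate numerator and denominator separately.
  f(x) = 2·asin(x)   ⇒   f'(x) = 2/sqrt(1 - x^2)
  g(x) = sin(x)   ⇒   g'(x) = cos(x)
  lim(x→0) f'(x)/g'(x) = lim(x→0) (2/sqrt(1 - x^2))/(cos(x))
  = 2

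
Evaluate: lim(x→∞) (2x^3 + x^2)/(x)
This is an ∞/∞ indeterminate form.

Apply L'Hôpital's rule: differentiate numerator and denominator separately.
  f(x) = 2·x^3 + x^2   ⇒   f'(x) = 6·x^2 + 2·x
  g(x) = x   ⇒   g'(x) = 1
  lim(x→∞) f'(x)/g'(x) = lim(x→∞) (6·x^2 + 2·x)/(1)
  = ∞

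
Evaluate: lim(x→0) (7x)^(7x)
This is an exponential indeterminate form.

For exponential indeterminate forms, take the natural log:
  Let L = lim(x→0) (7x)^(7x)
  Then ln(L) = lim(x→0) [exponent × ln(base)]
  Evaluate using L'Hôpital or standard limits, then exponentiate.
  L = 1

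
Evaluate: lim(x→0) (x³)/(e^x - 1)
This is a 0/0 indeterminate form.

Apply L'Hôpital's rule: differentiate numerator and denominator separately.
  f(x) = x^3   ⇒   f'(x) = 3·x^2
  g(x) = e^(x) - 1   ⇒   g'(x) = e^(x)
  lim(x→0) f'(x)/g'(x) = lim(x→0) (3·x^2)/(e^(x))
  = 0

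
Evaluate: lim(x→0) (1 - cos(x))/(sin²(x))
This is a 0/0 indeterminate form.

Apply L'Hôpital's rule: differentiate numerator and denominator separately.
  f(x) = 1 - cos(x)   ⇒   f'(x) = sin(x)
  g(x) = sin(x)^2   ⇒   g'(x) = 2·sin(x)·cos(x)
  lim(x→0) f'(x)/g'(x) = lim(x→0) (sin(x))/(2·sin(x)·cos(x))
  = 1/2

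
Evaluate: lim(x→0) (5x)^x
This is an exponential indeterminate form.

For exponential indeterminate forms, take the natural log:
  Let L = lim(x→0) (5x)^x
  Then ln(L) = lim(x→0) [exponent × ln(base)]
  Evaluate using L'Hôpital or standard limits, then exponentiate.
  L = 1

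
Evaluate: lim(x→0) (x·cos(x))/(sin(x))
This is a 0/0 indeterminate form.

Apply L'Hôpital's rule: differentiate numerator and denominator separately.
  f(x) = x·cos(x)   ⇒   f'(x) = -x·sin(x) + cos(x)
  g(x) = sin(x)   ⇒   g'(x) = cos(x)
  lim(x→0) f'(x)/g'(x) = lim(x→0) (-x·sin(x) + cos(x))/(cos(x))
  = 1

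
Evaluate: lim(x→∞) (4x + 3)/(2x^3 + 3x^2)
This is an ∞/∞ indeterminate form.

Apply L'Hôpital's rule: differentiate numerator and denominator separately.
  f(x) = 4·x + 3   ⇒   f'(x) = 4
  g(x) = 2·x^3 + 3·x^2   ⇒   g'(x) = 6·x^2 + 6·x
  lim(x→∞) f'(x)/g'(x) = lim(x→∞) (4)/(6·x^2 + 6·x)
  = 0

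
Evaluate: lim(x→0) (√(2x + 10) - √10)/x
This is a standard limit.

Factor or rationalize the expression:
  lim(x→0) (√(2x + 10) - √10)/x = sqrt(10)/10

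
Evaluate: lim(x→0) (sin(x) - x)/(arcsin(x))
This is a 0/0 indeterminate form.

Apply L'Hôpital's rule: differentiate numerator and denominator separately.
  f(x) = -x + sin(x)   ⇒   f'(x) = cos(x) - 1
  g(x) = asin(x)   ⇒   g'(x) = 1/sqrt(1 - x^2)
  lim(x→0) f'(x)/g'(x) = lim(x→0) (cos(x) - 1)/(1/sqrt(1 - x^2))
  = 0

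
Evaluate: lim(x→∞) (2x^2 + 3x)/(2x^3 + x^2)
This is an ∞/∞ indeterminate form.

Apply L'Hôpital's rule: differentiate numerator and denominator separately.
  f(x) = 2·x^2 + 3·x   ⇒   f'(x) = 4·x + 3
  g(x) = 2·x^3 + x^2   ⇒   g'(x) = 6·x^2 + 2·x
  lim(x→∞) f'(x)/g'(x) = lim(x→∞) (4·x + 3)/(6·x^2 + 2·x)
  = 0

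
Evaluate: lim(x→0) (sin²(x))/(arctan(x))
This is a 0/0 indeterminate form.

Apply L'Hôpital's rule: differentiate numerator and denominator separately.
  f(x) = sin(x)^2   ⇒   f'(x) = 2·sin(x)·cos(x)
  g(x) = atan(x)   ⇒   g'(x) = 1/(x^2 + 1)
  lim(x→0) f'(x)/g'(x) = lim(x→0) (2·sin(x)·cos(x))/(1/(x^2 + 1))
  = 0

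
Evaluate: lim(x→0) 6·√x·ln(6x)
This is a 0·∞ indeterminate form.

Rewrite 0·∞ as a quotient (0/0 or ∞/∞ form), then apply L'Hôpital's rule:
  lim(x→0) 6·√x·ln(6x) = 0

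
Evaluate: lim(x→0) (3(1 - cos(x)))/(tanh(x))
This is a 0/0 indeterminate form.

Apply L'Hôpital's rule: differentiate numerator and denominator separately.
  f(x) = 3 - 3·cos(x)   ⇒   f'(x) = 3·sin(x)
  g(x) = tanh(x)   ⇒   g'(x) = 1 - tanh(x)^2
  lim(x→0) f'(x)/g'(x) = lim(x→0) (3·sin(x))/(1 - tanh(x)^2)
  = 0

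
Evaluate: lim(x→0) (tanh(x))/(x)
This is a 0/0 indeterminate form.

Apply L'Hôpital's rule: differentiate numerator and denominator separately.
  f(x) = tanh(x)   ⇒   f'(x) = 1 - tanh(x)^2
  g(x) = x   ⇒   g'(x) = 1
  lim(x→0) f'(x)/g'(x) = lim(x→0) (1 - tanh(x)^2)/(1)
  = 1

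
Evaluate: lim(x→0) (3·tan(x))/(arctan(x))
This is a 0/0 indeterminate form.

Apply L'Hôpital's rule: differentiate numerator and denominator separately.
  f(x) = 3·tan(x)   ⇒   f'(x) = 3·tan(x)^2 + 3
  g(x) = atan(x)   ⇒   g'(x) = 1/(x^2 + 1)
  lim(x→0) f'(x)/g'(x) = lim(x→0) (3·tan(x)^2 + 3)/(1/(x^2 + 1))
  = 3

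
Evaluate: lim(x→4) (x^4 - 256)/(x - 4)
This is a standard limit.

Factor or rationalize the expression:
  lim(x→4) (x^4 - 256)/(x - 4) = 256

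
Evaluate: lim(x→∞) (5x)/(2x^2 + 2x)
This is an ∞/∞ indeterminate form.

Apply L'Hôpital's rule: differentiate numerator and denominator separately.
  f(x) = 5·x   ⇒   f'(x) = 5
  g(x) = 2·x^2 + 2·x   ⇒   g'(x) = 4·x + 2
  lim(x→∞) f'(x)/g'(x) = lim(x→∞) (5)/(4·x + 2)
  = 0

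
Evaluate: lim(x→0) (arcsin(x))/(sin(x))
This is a 0/0 indeterminate form.

Apply L'Hôpital's rule: differentiate numerator and denominator separately.
  f(x) = asin(x)   ⇒   f'(x) = 1/sqrt(1 - x^2)
  g(x) = sin(x)   ⇒   g'(x) = cos(x)
  lim(x→0) f'(x)/g'(x) = lim(x→0) (1/sqrt(1 - x^2))/(cos(x))
  = 1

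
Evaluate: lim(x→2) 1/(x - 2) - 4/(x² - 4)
This is an ∞-∞ indeterminate form.

Combine fractions or rationalize to convert ∞-∞ to 0/0 form:
  lim(x→2) 1/(x - 2) - 4/(x² - 4) = 1/4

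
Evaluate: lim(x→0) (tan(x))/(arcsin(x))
This is a 0/0 indeterminate form.

Apply L'Hôpital's rule: differentiate numerator and denominator separately.
  f(x) = tan(x)   ⇒   f'(x) = tan(x)^2 + 1
  g(x) = asin(x)   ⇒   g'(x) = 1/sqrt(1 - x^2)
  lim(x→0) f'(x)/g'(x) = lim(x→0) (tan(x)^2 + 1)/(1/sqrt(1 - x^2))
  = 1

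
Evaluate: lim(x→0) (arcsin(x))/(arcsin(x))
This is a 0/0 indeterminate form.

Apply L'Hôpital's rule: differentiate numerator and denominator separately.
  f(x) = asin(x)   ⇒   f'(x) = 1/sqrt(1 - x^2)
  g(x) = asin(x)   ⇒   g'(x) = 1/sqrt(1 - x^2)
  lim(x→0) f'(x)/g'(x) = lim(x→0) (1/sqrt(1 - x^2))/(1/sqrt(1 - x^2))
  = 1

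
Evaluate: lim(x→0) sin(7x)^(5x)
This is an exponential indeterminate form.

For exponential indeterminate forms, take the natural log:
  Let L = lim(x→0) sin(7x)^(5x)
  Then ln(L) = lim(x→0) [exponent × ln(base)]
  Evaluate using L'Hôpital or standard limits, then exponentiate.
  L = 1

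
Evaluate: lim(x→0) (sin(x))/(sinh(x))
This is a 0/0 indeterminate form.

Apply L'Hôpital's rule: differentiate numerator and denominator separately.
  f(x) = sin(x)   ⇒   f'(x) = cos(x)
  g(x) = sinh(x)   ⇒   g'(x) = cosh(x)
  lim(x→0) f'(x)/g'(x) = lim(x→0) (cos(x))/(cosh(x))
  = 1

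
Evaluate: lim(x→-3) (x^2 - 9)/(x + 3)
This is a standard limit.

Factor or rationalize the expression:
  lim(x→-3) (x^2 - 9)/(x + 3) = -6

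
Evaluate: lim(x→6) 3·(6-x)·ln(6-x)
This is a 0·∞ indeterminate form.

Rewrite 0·∞ as a quotient (0/0 or ∞/∞ form), then apply L'Hôpital's rule:
  lim(x→6) 3·(6-x)·ln(6-x) = 0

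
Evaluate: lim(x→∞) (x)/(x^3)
This is an ∞/∞ indeterminate form.

Apply L'Hôpital's rule: differentiate numerator and denominator separately.
  f(x) = x   ⇒   f'(x) = 1
  g(x) = x^3   ⇒   g'(x) = 3·x^2
  lim(x→∞) f'(x)/g'(x) = lim(x→∞) (1)/(3·x^2)
  = 0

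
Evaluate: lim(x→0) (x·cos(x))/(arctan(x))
This is a 0/0 indeterminate form.

Apply L'Hôpital's rule: differentiate numerator and denominator separately.
  f(x) = x·cos(x)   ⇒   f'(x) = -x·sin(x) + cos(x)
  g(x) = atan(x)   ⇒   g'(x) = 1/(x^2 + 1)
  lim(x→0) f'(x)/g'(x) = lim(x→0) (-x·sin(x) + cos(x))/(1/(x^2 + 1))
  = 1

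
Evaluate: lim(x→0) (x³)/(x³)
This is a 0/0 indeterminate form.

Apply L'Hôpital's rule: differentiate numerator and denominator separately.
  f(x) = x^3   ⇒   f'(x) = 3·x^2
  g(x) = x^3   ⇒   g'(x) = 3·x^2
  lim(x→0) f'(x)/g'(x) = lim(x→0) (3·x^2)/(3·x^2)
  = 1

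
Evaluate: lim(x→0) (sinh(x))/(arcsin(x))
This is a 0/0 indeterminate form.

Apply L'Hôpital's rule: differentiate numerator and denominator separately.
  f(x) = sinh(x)   ⇒   f'(x) = cosh(x)
  g(x) = asin(x)   ⇒   g'(x) = 1/sqrt(1 - x^2)
  lim(x→0) f'(x)/g'(x) = lim(x→0) (cosh(x))/(1/sqrt(1 - x^2))
  = 1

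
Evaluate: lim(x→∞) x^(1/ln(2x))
This is an exponential indeterminate form.

For exponential indeterminate forms, take the natural log:
  Let L = lim(x→∞) x^(1/ln(2x))
  Then ln(L) = lim(x→∞) [exponent × ln(base)]
  Evaluate using L'Hôpital or standard limits, then exponentiate.
  L = e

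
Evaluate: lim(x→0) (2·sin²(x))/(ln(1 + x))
This is a 0/0 indeterminate form.

Apply L'Hôpital's rule: differentiate numerator and denominator separately.
  f(x) = 2·sin(x)^2   ⇒   f'(x) = 4·sin(x)·cos(x)
  g(x) = ln(x + 1)   ⇒   g'(x) = 1/(x + 1)
  lim(x→0) f'(x)/g'(x) = lim(x→0) (4·sin(x)·cos(x))/(1/(x + 1))
  = 0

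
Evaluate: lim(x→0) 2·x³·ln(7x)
This is a 0·∞ indeterminate form.

Rewrite 0·∞ as a quotient (0/0 or ∞/∞ form), then apply L'Hôpital's rule:
  lim(x→0) 2·x³·ln(7x) = 0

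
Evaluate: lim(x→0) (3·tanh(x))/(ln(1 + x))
This is a 0/0 indeterminate form.

Apply L'Hôpital's rule: differentiate numerator and denominator separately.
  f(x) = 3·tanh(x)   ⇒   f'(x) = 3 - 3·tanh(x)^2
  g(x) = ln(x + 1)   ⇒   g'(x) = 1/(x + 1)
  lim(x→0) f'(x)/g'(x) = lim(x→0) (3 - 3·tanh(x)^2)/(1/(x + 1))
  = 3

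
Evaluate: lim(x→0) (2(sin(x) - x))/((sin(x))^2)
This is a 0/0 indeterminate form.

Apply L'Hôpital's rule: differentiate numerator and denominator separately.
  f(x) = -2·x + 2·sin(x)   ⇒   f'(x) = 2·cos(x) - 2
  g(x) = sin(x)^2   ⇒   g'(x) = 2·sin(x)·cos(x)
  lim(x→0) f'(x)/g'(x) = lim(x→0) (2·cos(x) - 2)/(2·sin(x)·cos(x))
  = 0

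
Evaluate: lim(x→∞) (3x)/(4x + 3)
This is an ∞/∞ indeterminate form.

Apply L'Hôpital's rule: differentiate numerator and denominator separately.
  f(x) = 3·x   ⇒   f'(x) = 3
  g(x) = 4·x + 3   ⇒   g'(x) = 4
  lim(x→∞) f'(x)/g'(x) = lim(x→∞) (3)/(4)
  = 3/4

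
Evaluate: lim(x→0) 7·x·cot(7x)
This is a 0·∞ indeterminate form.

Rewrite 0·∞ as a quotient (0/0 or ∞/∞ form), then apply L'Hôpital's rule:
  lim(x→0) 7·x·cot(7x) = 1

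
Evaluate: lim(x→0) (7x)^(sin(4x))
This is an exponential indeterminate form.

For exponential indeterminate forms, take the natural log:
  Let L = lim(x→0) (7x)^(sin(4x))
  Then ln(L) = lim(x→0) [exponent × ln(base)]
  Evaluate using L'Hôpital or standard limits, then exponentiate.
  L = 1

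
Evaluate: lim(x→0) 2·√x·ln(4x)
This is a 0·∞ indeterminate form.

Rewrite 0·∞ as a quotient (0/0 or ∞/∞ form), then apply L'Hôpital's rule:
  lim(x→0) 2·√x·ln(4x) = 0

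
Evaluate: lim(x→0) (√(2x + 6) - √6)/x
This is a standard limit.

Factor or rationalize the expression:
  lim(x→0) (√(2x + 6) - √6)/x = sqrt(6)/6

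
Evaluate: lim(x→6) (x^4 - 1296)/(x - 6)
This is a standard limit.

Factor or rationalize the expression:
  lim(x→6) (x^4 - 1296)/(x - 6) = 864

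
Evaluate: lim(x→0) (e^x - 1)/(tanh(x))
This is a 0/0 indeterminate form.

Apply L'Hôpital's rule: differentiate numerator and denominator separately.
  f(x) = e^(x) - 1   ⇒   f'(x) = e^(x)
  g(x) = tanh(x)   ⇒   g'(x) = 1 - tanh(x)^2
  lim(x→0) f'(x)/g'(x) = lim(x→0) (e^(x))/(1 - tanh(x)^2)
  = 1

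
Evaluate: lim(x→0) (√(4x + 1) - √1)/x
This is a standard limit.

Factor or rationalize the expression:
  lim(x→0) (√(4x + 1) - √1)/x = 2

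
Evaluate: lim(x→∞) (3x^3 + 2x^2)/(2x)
This is an ∞/∞ indeterminate form.

Apply L'Hôpital's rule: differentiate numerator and denominator separately.
  f(x) = 3·x^3 + 2·x^2   ⇒   f'(x) = 9·x^2 + 4·x
  g(x) = 2·x   ⇒   g'(x) = 2
  lim(x→∞) f'(x)/g'(x) = lim(x→∞) (9·x^2 + 4·x)/(2)
  = ∞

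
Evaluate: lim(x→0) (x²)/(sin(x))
This is a 0/0 indeterminate form.

Apply L'Hôpital's rule: differentiate numerator and denominator separately.
  f(x) = x^2   ⇒   f'(x) = 2·x
  g(x) = sin(x)   ⇒   g'(x) = cos(x)
  lim(x→0) f'(x)/g'(x) = lim(x→0) (2·x)/(cos(x))
  = 0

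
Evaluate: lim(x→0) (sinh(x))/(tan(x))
This is a 0/0 indeterminate form.

Apply L'Hôpital's rule: differentiate numerator and denominator separately.
  f(x) = sinh(x)   ⇒   f'(x) = cosh(x)
  g(x) = tan(x)   ⇒   g'(x) = tan(x)^2 + 1
  lim(x→0) f'(x)/g'(x) = lim(x→0) (cosh(x))/(tan(x)^2 + 1)
  = 1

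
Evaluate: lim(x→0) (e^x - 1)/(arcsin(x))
This is a 0/0 indeterminate form.

Apply L'Hôpital's rule: differentiate numerator and denominator separately.
  f(x) = e^(x) - 1   ⇒   f'(x) = e^(x)
  g(x) = asin(x)   ⇒   g'(x) = 1/sqrt(1 - x^2)
  lim(x→0) f'(x)/g'(x) = lim(x→0) (e^(x))/(1/sqrt(1 - x^2))
  = 1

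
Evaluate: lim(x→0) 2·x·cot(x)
This is a 0·∞ indeterminate form.

Rewrite 0·∞ as a quotient (0/0 or ∞/∞ form), then apply L'Hôpital's rule:
  lim(x→0) 2·x·cot(x) = 2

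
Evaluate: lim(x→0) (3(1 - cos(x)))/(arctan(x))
This is a 0/0 indeterminate form.

Apply L'Hôpital's rule: differentiate numerator and denominator separately.
  f(x) = 3 - 3·cos(x)   ⇒   f'(x) = 3·sin(x)
  g(x) = atan(x)   ⇒   g'(x) = 1/(x^2 + 1)
  lim(x→0) f'(x)/g'(x) = lim(x→0) (3·sin(x))/(1/(x^2 + 1))
  = 0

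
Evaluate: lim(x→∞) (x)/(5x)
This is an ∞/∞ indeterminate form.

Apply L'Hôpital's rule: differentiate numerator and denominator separately.
  f(x) = x   ⇒   f'(x) = 1
  g(x) = 5·x   ⇒   g'(x) = 5
  lim(x→∞) f'(x)/g'(x) = lim(x→∞) (1)/(5)
  = 1/5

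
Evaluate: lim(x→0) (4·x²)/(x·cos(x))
This is a 0/0 indeterminate form.

Apply L'Hôpital's rule: differentiate numerator and denominator separately.
  f(x) = 4·x^2   ⇒   f'(x) = 8·x
  g(x) = x·cos(x)   ⇒   g'(x) = -x·sin(x) + cos(x)
  lim(x→0) f'(x)/g'(x) = lim(x→0) (8·x)/(-x·sin(x) + cos(x))
  = 0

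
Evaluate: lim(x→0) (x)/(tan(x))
This is a 0/0 indeterminate form.

Apply L'Hôpital's rule: differentiate numerator and denominator separately.
  f(x) = x   ⇒   f'(x) = 1
  g(x) = tan(x)   ⇒   g'(x) = tan(x)^2 + 1
  lim(x→0) f'(x)/g'(x) = lim(x→0) (1)/(tan(x)^2 + 1)
  = 1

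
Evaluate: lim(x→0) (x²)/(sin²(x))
This is a 0/0 indeterminate form.

Apply L'Hôpital's rule: differentiate numerator and denominator separately.
  f(x) = x^2   ⇒   f'(x) = 2·x
  g(x) = sin(x)^2   ⇒   g'(x) = 2·sin(x)·cos(x)
  lim(x→0) f'(x)/g'(x) = lim(x→0) (2·x)/(2·sin(x)·cos(x))
  = 1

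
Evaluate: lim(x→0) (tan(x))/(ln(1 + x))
This is a 0/0 indeterminate form.

Apply L'Hôpital's rule: differentiate numerator and denominator separately.
  f(x) = tan(x)   ⇒   f'(x) = tan(x)^2 + 1
  g(x) = ln(x + 1)   ⇒   g'(x) = 1/(x + 1)
  lim(x→0) f'(x)/g'(x) = lim(x→0) (tan(x)^2 + 1)/(1/(x + 1))
  = 1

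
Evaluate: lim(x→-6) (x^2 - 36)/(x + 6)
This is a standard limit.

Factor or rationalize the expression:
  lim(x→-6) (x^2 - 36)/(x + 6) = -12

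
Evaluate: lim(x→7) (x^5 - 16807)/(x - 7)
This is a standard limit.

Factor or rationalize the expression:
  lim(x→7) (x^5 - 16807)/(x - 7) = 12005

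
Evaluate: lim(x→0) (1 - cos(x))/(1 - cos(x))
This is a 0/0 indeterminate form.

Apply L'Hôpital's rule: differentiate numerator and denominator separately.
  f(x) = 1 - cos(x)   ⇒   f'(x) = sin(x)
  g(x) = 1 - cos(x)   ⇒   g'(x) = sin(x)
  lim(x→0) f'(x)/g'(x) = lim(x→0) (sin(x))/(sin(x))
  = 1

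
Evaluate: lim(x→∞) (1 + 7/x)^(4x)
This is an exponential indeterminate form.

For exponential indeterminate forms, take the natural log:
  Let L = lim(x→∞) (1 + 7/x)^(4x)
  Then ln(L) = lim(x→∞) [exponent × ln(base)]
  Evaluate using L'Hôpital or standard limits, then exponentiate.
  L = e^(28)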